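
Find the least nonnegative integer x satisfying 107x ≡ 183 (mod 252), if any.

gcd(252, 107) = 1.
1 divides 183, so solutions exist.
By Bézout, 107·(-73) + 252·(31) = 1.
So 107·(-73) ≡ 1 (mod 252); multiply by 183: x ≡ -13359 (mod 252).
Smallest nonnegative: x = -13359 mod 252 = 249.

249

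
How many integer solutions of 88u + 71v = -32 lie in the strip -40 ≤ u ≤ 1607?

gcd(88, 71) = 1  (88 = 1×71 + 17, 71 = 4×17 + 3, 17 = 5×3 + 2, 3 = 1×2 + 1, 2 = 2×1).
Back-substituting, 88×(-25) + 71×(31) = 1.
Scale by -32: particular solution (800, -992); reduce u mod 71: (19, -24).
General solution: u = 19 + 71t, v = -24 - 88t for integer t.
-40 ≤ 19 + 71t ≤ 1607 gives t ∈ [0, 22], which is 23 values.

23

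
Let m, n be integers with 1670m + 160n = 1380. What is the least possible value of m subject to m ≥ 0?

6

gcd(1670, 160):
  1670 = 10×160 + 70
  160 = 2×70 + 20
  70 = 3×20 + 10
  20 = 2×10
so gcd(1670, 160) = 10.
10 divides 1380, so solutions exist.
Back-substitute for Bézout coefficients:
  10 = 70 - 3×20
  ... = 1670×(7) + 160×(-73)
Scale by 1380/10 = 138: (m₀, n₀) = (966, -10074).
General solution: m = 966 + 16t, n = -10074 - 167t for integer t.
m ≥ 0: smallest is 966 mod 16 = 6 (at t = -60), with n = -54.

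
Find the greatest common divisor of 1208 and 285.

gcd(1208, 285) = 1  (1208 = 4*285 + 68, 285 = 4*68 + 13, 68 = 5*13 + 3, 13 = 4*3 + 1, 3 = 3*1).

1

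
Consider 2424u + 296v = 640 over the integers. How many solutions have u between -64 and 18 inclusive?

2

gcd(2424, 296):
  2424 = 8×296 + 56
  296 = 5×56 + 16
  56 = 3×16 + 8
  16 = 2×8
so gcd(2424, 296) = 8.
Back-substitute for Bézout coefficients:
  8 = 56 - 3×16
  ... = 2424×(16) + 296×(-131)
Scale by 80: particular solution (1280, -10480); reduce u mod 37: (22, -178).
General solution: u = 22 + 37t, v = -178 - 303t for integer t.
-64 ≤ 22 + 37t ≤ 18 gives t ∈ [-2, -1], which is 2 values.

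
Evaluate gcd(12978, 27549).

9

gcd(27549, 12978):
  27549 = 2×12978 + 1593
  12978 = 8×1593 + 234
  1593 = 6×234 + 189
  234 = 1×189 + 45
  189 = 4×45 + 9
  45 = 5×9
so gcd(27549, 12978) = 9.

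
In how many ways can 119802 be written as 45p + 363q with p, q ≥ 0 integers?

22

gcd(363, 45):
  363 = 8·45 + 3
  45 = 15·3
so gcd(363, 45) = 3.
Back-substitute for Bézout coefficients:
  3 = 363 - 8·45
  ... = 45·(-8) + 363·(1)
Scale by 39934: one solution is (-319472, 39934). Reduce p mod 121: (89, 319).
General: p = 89 + 121t, q = 319 - 15t.
p ≥ 0 ⇒ t ≥ 0; q ≥ 0 ⇒ t ≤ 21. So t ∈ [0, 21]: 22 solutions.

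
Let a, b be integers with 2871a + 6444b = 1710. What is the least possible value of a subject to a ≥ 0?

gcd(6444, 2871) = 9.
9 divides 1710, so solutions exist.
By Bézout, 2871*(-101) + 6444*(45) = 9.
Scale by 1710/9 = 190: (a₀, b₀) = (-19190, 8550).
General solution: a = -19190 + 716t, b = 8550 - 319t for integer t.
a ≥ 0: smallest is -19190 mod 716 = 142 (at t = 27), with b = -63.

142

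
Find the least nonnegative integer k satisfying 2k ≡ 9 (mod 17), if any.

gcd(17, 2):
  17 = 8·2 + 1
  2 = 2·1
so gcd(17, 2) = 1.
1 divides 9, so solutions exist.
Back-substitute for Bézout coefficients:
  1 = 17 - 8·2
  ... = 2·(-8) + 17·(1)
So 2·(-8) ≡ 1 (mod 17); multiply by 9: k ≡ -72 (mod 17).
Smallest nonnegative: k = -72 mod 17 = 13.

13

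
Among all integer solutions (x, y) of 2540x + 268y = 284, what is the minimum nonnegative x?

gcd(2540, 268):
  2540 = 9·268 + 128
  268 = 2·128 + 12
  128 = 10·12 + 8
  12 = 1·8 + 4
  8 = 2·4
so gcd(2540, 268) = 4.
4 divides 284, so solutions exist.
Back-substitute for Bézout coefficients:
  4 = 12 - 1·8
  ... = 2540·(-23) + 268·(218)
Scale by 284/4 = 71: (x₀, y₀) = (-1633, 15478).
General solution: x = -1633 + 67t, y = 15478 - 635t for integer t.
x ≥ 0: smallest is -1633 mod 67 = 42 (at t = 25), with y = -397.

42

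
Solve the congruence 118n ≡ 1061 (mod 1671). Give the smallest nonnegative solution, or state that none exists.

1241

gcd(1671, 118) = 1.
1 divides 1061, so solutions exist.
By Bézout, 118·(439) + 1671·(-31) = 1.
So 118·(439) ≡ 1 (mod 1671); multiply by 1061: n ≡ 465779 (mod 1671).
Smallest nonnegative: n = 465779 mod 1671 = 1241.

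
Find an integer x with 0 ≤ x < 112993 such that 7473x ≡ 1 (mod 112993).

gcd(112993, 7473) = 1.
By Bézout, 7473×(-10947) + 112993×(724) = 1.
So 7473×-10947 ≡ 1 (mod 112993), and -10947 mod 112993 = 102046.

102046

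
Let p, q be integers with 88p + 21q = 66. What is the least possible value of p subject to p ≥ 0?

6

gcd(88, 21):
  88 = 4*21 + 4
  21 = 5*4 + 1
  4 = 4*1
so gcd(88, 21) = 1.
1 divides 66, so solutions exist.
Back-substitute for Bézout coefficients:
  1 = 21 - 5*4
  ... = 88*(-5) + 21*(21)
Scale by 66/1 = 66: (p₀, q₀) = (-330, 1386).
General solution: p = -330 + 21t, q = 1386 - 88t for integer t.
p ≥ 0: smallest is -330 mod 21 = 6 (at t = 16), with q = -22.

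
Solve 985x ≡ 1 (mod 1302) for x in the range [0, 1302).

gcd(1302, 985):
  1302 = 1*985 + 317
  985 = 3*317 + 34
  317 = 9*34 + 11
  34 = 3*11 + 1
  11 = 11*1
so gcd(1302, 985) = 1.
Back-substitute for Bézout coefficients:
  1 = 34 - 3*11
  ... = 985*(115) + 1302*(-87)
So 985*115 ≡ 1 (mod 1302), and 115 mod 1302 = 115.

115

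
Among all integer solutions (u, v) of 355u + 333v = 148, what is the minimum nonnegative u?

37

gcd(355, 333):
  355 = 1×333 + 22
  333 = 15×22 + 3
  22 = 7×3 + 1
  3 = 3×1
so gcd(355, 333) = 1.
1 divides 148, so solutions exist.
Back-substitute for Bézout coefficients:
  1 = 22 - 7×3
  ... = 355×(106) + 333×(-113)
Scale by 148/1 = 148: (u₀, v₀) = (15688, -16724).
General solution: u = 15688 + 333t, v = -16724 - 355t for integer t.
u ≥ 0: smallest is 15688 mod 333 = 37 (at t = -47), with v = -39.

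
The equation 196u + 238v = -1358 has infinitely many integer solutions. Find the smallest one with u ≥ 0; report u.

gcd(238, 196):
  238 = 1×196 + 42
  196 = 4×42 + 28
  42 = 1×28 + 14
  28 = 2×14
so gcd(238, 196) = 14.
14 divides -1358, so solutions exist.
Back-substitute for Bézout coefficients:
  14 = 42 - 1×28
  ... = 196×(-6) + 238×(5)
Scale by -1358/14 = -97: (u₀, v₀) = (582, -485).
General solution: u = 582 + 17t, v = -485 - 14t for integer t.
u ≥ 0: smallest is 582 mod 17 = 4 (at t = -34), with v = -9.

4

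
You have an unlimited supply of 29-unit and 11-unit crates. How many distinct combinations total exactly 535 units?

2

Need nonnegative integers with 29j + 11k = 535.
gcd(29, 11) = 1, and 29·(-3) + 11·(8) = 1.
So (j₀, k₀) = (-1605, 4280); general j = -1605 + 11t, k = 4280 - 29t.
j ≥ 0 ⇒ t ≥ 146; k ≥ 0 ⇒ t ≤ 147. That's 2 values of t.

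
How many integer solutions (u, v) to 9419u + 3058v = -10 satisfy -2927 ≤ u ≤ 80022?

gcd(9419, 3058):
  9419 = 3*3058 + 245
  3058 = 12*245 + 118
  245 = 2*118 + 9
  118 = 13*9 + 1
  9 = 9*1
so gcd(9419, 3058) = 1.
Back-substitute for Bézout coefficients:
  1 = 118 - 13*9
  ... = 9419*(-337) + 3058*(1038)
Scale by -10: particular solution (3370, -10380); reduce u mod 3058: (312, -961).
General solution: u = 312 + 3058t, v = -961 - 9419t for integer t.
-2927 ≤ 312 + 3058t ≤ 80022 gives t ∈ [-1, 26], which is 28 values.

28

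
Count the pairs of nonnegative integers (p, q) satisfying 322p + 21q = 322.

gcd(322, 21):
  322 = 15×21 + 7
  21 = 3×7
so gcd(322, 21) = 7.
Back-substitute for Bézout coefficients:
  7 = 322 - 15×21
  ... = 322×(1) + 21×(-15)
Scale by 46: one solution is (46, -690). Reduce p mod 3: (1, 0).
General: p = 1 + 3t, q = 0 - 46t.
p ≥ 0 ⇒ t ≥ 0; q ≥ 0 ⇒ t ≤ 0. So t ∈ [0, 0]: 1 solution.

1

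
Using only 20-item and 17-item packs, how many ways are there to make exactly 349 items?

Need nonnegative integers with 20j + 17k = 349.
gcd(20, 17) = 1, and 20·(6) + 17·(-7) = 1.
So (j₀, k₀) = (2094, -2443); general j = 2094 + 17t, k = -2443 - 20t.
j ≥ 0 ⇒ t ≥ -123; k ≥ 0 ⇒ t ≤ -123. That's 1 value of t.

1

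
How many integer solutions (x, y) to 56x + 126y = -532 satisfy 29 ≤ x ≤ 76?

6

gcd(126, 56) = 14.
By Bézout, 56·(-2) + 126·(1) = 14.
Particular solution: (4, -6).
General solution: x = 4 + 9t, y = -6 - 4t for integer t.
29 ≤ 4 + 9t ≤ 76 gives t ∈ [3, 8], which is 6 values.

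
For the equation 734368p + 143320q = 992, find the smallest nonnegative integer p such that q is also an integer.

14374

gcd(734368, 143320) = 8.
8 divides 992, so solutions exist.
By Bézout, 734368*(5606) + 143320*(-28725) = 8.
Scale by 992/8 = 124: (p₀, q₀) = (695144, -3561900).
General solution: p = 695144 + 17915t, q = -3561900 - 91796t for integer t.
p ≥ 0: smallest is 695144 mod 17915 = 14374 (at t = -38), with q = -73652.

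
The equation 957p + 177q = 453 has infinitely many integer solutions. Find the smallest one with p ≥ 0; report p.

53

gcd(957, 177) = 3  (957 = 5*177 + 72, 177 = 2*72 + 33, 72 = 2*33 + 6, 33 = 5*6 + 3, 6 = 2*3).
3 divides 453, so solutions exist.
Back-substituting, 957*(-27) + 177*(146) = 3.
Scale by 453/3 = 151: (p₀, q₀) = (-4077, 22046).
General solution: p = -4077 + 59t, q = 22046 - 319t for integer t.
p ≥ 0: smallest is -4077 mod 59 = 53 (at t = 70), with q = -284.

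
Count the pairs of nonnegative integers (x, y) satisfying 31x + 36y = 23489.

gcd(36, 31):
  36 = 1·31 + 5
  31 = 6·5 + 1
  5 = 5·1
so gcd(36, 31) = 1.
Back-substitute for Bézout coefficients:
  1 = 31 - 6·5
  ... = 31·(7) + 36·(-6)
Scale by 23489: one solution is (164423, -140934). Reduce x mod 36: (11, 643).
General: x = 11 + 36t, y = 643 - 31t.
x ≥ 0 ⇒ t ≥ 0; y ≥ 0 ⇒ t ≤ 20. So t ∈ [0, 20]: 21 solutions.

21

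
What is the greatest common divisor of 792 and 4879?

1

gcd(4879, 792):
  4879 = 6*792 + 127
  792 = 6*127 + 30
  127 = 4*30 + 7
  30 = 4*7 + 2
  7 = 3*2 + 1
  2 = 2*1
so gcd(4879, 792) = 1.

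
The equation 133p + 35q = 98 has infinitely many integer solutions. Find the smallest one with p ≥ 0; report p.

1

gcd(133, 35) = 7.
7 divides 98, so solutions exist.
By Bézout, 133·(-1) + 35·(4) = 7.
Scale by 98/7 = 14: (p₀, q₀) = (-14, 56).
General solution: p = -14 + 5t, q = 56 - 19t for integer t.
p ≥ 0: smallest is -14 mod 5 = 1 (at t = 3), with q = -1.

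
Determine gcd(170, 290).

10

gcd(290, 170):
  290 = 1·170 + 120
  170 = 1·120 + 50
  120 = 2·50 + 20
  50 = 2·20 + 10
  20 = 2·10
so gcd(290, 170) = 10.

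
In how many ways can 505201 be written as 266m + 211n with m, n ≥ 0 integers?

gcd(266, 211):
  266 = 1·211 + 55
  211 = 3·55 + 46
  55 = 1·46 + 9
  46 = 5·9 + 1
  9 = 9·1
so gcd(266, 211) = 1.
Back-substitute for Bézout coefficients:
  1 = 46 - 5·9
  ... = 266·(-23) + 211·(29)
Scale by 505201: one solution is (-11619623, 14650829). Reduce m mod 211: (147, 2209).
General: m = 147 + 211t, n = 2209 - 266t.
m ≥ 0 ⇒ t ≥ 0; n ≥ 0 ⇒ t ≤ 8. So t ∈ [0, 8]: 9 solutions.

9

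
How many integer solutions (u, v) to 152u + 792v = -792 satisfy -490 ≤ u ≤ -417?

0

gcd(792, 152) = 8  (792 = 5·152 + 32, 152 = 4·32 + 24, 32 = 1·24 + 8, 24 = 3·8).
Back-substituting, 152·(-26) + 792·(5) = 8.
Scale by -99: particular solution (2574, -495); reduce u mod 99: (0, -1).
General solution: u = 0 + 99t, v = -1 - 19t for integer t.
-490 ≤ 0 + 99t ≤ -417 gives t ∈ [-4, -5], which is 0 values.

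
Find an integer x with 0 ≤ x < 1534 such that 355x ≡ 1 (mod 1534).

gcd(1534, 355):
  1534 = 4×355 + 114
  355 = 3×114 + 13
  114 = 8×13 + 10
  13 = 1×10 + 3
  10 = 3×3 + 1
  3 = 3×1
so gcd(1534, 355) = 1.
Back-substitute for Bézout coefficients:
  1 = 10 - 3×3
  ... = 355×(-471) + 1534×(109)
So 355×-471 ≡ 1 (mod 1534), and -471 mod 1534 = 1063.

1063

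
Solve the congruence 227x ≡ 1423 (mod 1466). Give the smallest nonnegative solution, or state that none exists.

gcd(1466, 227):
  1466 = 6·227 + 104
  227 = 2·104 + 19
  104 = 5·19 + 9
  19 = 2·9 + 1
  9 = 9·1
so gcd(1466, 227) = 1.
1 divides 1423, so solutions exist.
Back-substitute for Bézout coefficients:
  1 = 19 - 2·9
  ... = 227·(155) + 1466·(-24)
So 227·(155) ≡ 1 (mod 1466); multiply by 1423: x ≡ 220565 (mod 1466).
Smallest nonnegative: x = 220565 mod 1466 = 665.

665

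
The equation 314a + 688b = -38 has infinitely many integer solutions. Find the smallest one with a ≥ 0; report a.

gcd(688, 314):
  688 = 2*314 + 60
  314 = 5*60 + 14
  60 = 4*14 + 4
  14 = 3*4 + 2
  4 = 2*2
so gcd(688, 314) = 2.
2 divides -38, so solutions exist.
Back-substitute for Bézout coefficients:
  2 = 14 - 3*4
  ... = 314*(149) + 688*(-68)
Scale by -38/2 = -19: (a₀, b₀) = (-2831, 1292).
General solution: a = -2831 + 344t, b = 1292 - 157t for integer t.
a ≥ 0: smallest is -2831 mod 344 = 265 (at t = 9), with b = -121.

265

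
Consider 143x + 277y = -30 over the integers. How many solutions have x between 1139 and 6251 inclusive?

18

gcd(277, 143) = 1.
By Bézout, 143·(31) + 277·(-16) = 1.
Particular solution: (178, -92).
General solution: x = 178 + 277t, y = -92 - 143t for integer t.
1139 ≤ 178 + 277t ≤ 6251 gives t ∈ [4, 21], which is 18 values.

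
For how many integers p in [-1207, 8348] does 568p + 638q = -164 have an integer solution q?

gcd(638, 568):
  638 = 1·568 + 70
  568 = 8·70 + 8
  70 = 8·8 + 6
  8 = 1·6 + 2
  6 = 3·2
so gcd(638, 568) = 2.
Back-substitute for Bézout coefficients:
  2 = 8 - 1·6
  ... = 568·(82) + 638·(-73)
Scale by -82: particular solution (-6724, 5986); reduce p mod 319: (294, -262).
General solution: p = 294 + 319t, q = -262 - 284t for integer t.
-1207 ≤ 294 + 319t ≤ 8348 gives t ∈ [-4, 25], which is 30 values.

30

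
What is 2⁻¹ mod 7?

4

gcd(7, 2) = 1.
By Bézout, 2·(-3) + 7·(1) = 1.
So 2·-3 ≡ 1 (mod 7), and -3 mod 7 = 4.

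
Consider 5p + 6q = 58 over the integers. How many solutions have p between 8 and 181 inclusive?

29

gcd(6, 5) = 1.
By Bézout, 5×(-1) + 6×(1) = 1.
Particular solution: (2, 8).
General solution: p = 2 + 6t, q = 8 - 5t for integer t.
8 ≤ 2 + 6t ≤ 181 gives t ∈ [1, 29], which is 29 values.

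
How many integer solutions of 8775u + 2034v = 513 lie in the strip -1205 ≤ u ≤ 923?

gcd(8775, 2034):
  8775 = 4·2034 + 639
  2034 = 3·639 + 117
  639 = 5·117 + 54
  117 = 2·54 + 9
  54 = 6·9
so gcd(8775, 2034) = 9.
Back-substitute for Bézout coefficients:
  9 = 117 - 2·54
  ... = 8775·(-35) + 2034·(151)
Scale by 57: particular solution (-1995, 8607); reduce u mod 226: (39, -168).
General solution: u = 39 + 226t, v = -168 - 975t for integer t.
-1205 ≤ 39 + 226t ≤ 923 gives t ∈ [-5, 3], which is 9 values.

9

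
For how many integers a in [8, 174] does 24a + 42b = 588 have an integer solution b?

gcd(42, 24):
  42 = 1×24 + 18
  24 = 1×18 + 6
  18 = 3×6
so gcd(42, 24) = 6.
Back-substitute for Bézout coefficients:
  6 = 24 - 1×18
  ... = 24×(2) + 42×(-1)
Scale by 98: particular solution (196, -98); reduce a mod 7: (0, 14).
General solution: a = 0 + 7t, b = 14 - 4t for integer t.
8 ≤ 0 + 7t ≤ 174 gives t ∈ [2, 24], which is 23 values.

23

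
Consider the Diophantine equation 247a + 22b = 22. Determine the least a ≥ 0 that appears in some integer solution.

0

gcd(247, 22) = 1.
1 divides 22, so solutions exist.
By Bézout, 247*(9) + 22*(-101) = 1.
Scale by 22/1 = 22: (a₀, b₀) = (198, -2222).
General solution: a = 198 + 22t, b = -2222 - 247t for integer t.
a ≥ 0: smallest is 198 mod 22 = 0 (at t = -9), with b = 1.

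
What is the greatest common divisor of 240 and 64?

16

gcd(240, 64) = 16  (240 = 3·64 + 48, 64 = 1·48 + 16, 48 = 3·16).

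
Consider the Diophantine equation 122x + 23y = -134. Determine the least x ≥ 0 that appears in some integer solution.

17

gcd(122, 23):
  122 = 5·23 + 7
  23 = 3·7 + 2
  7 = 3·2 + 1
  2 = 2·1
so gcd(122, 23) = 1.
1 divides -134, so solutions exist.
Back-substitute for Bézout coefficients:
  1 = 7 - 3·2
  ... = 122·(10) + 23·(-53)
Scale by -134/1 = -134: (x₀, y₀) = (-1340, 7102).
General solution: x = -1340 + 23t, y = 7102 - 122t for integer t.
x ≥ 0: smallest is -1340 mod 23 = 17 (at t = 59), with y = -96.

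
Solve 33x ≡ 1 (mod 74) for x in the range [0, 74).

gcd(74, 33) = 1.
By Bézout, 33·(9) + 74·(-4) = 1.
So 33·9 ≡ 1 (mod 74), and 9 mod 74 = 9.

9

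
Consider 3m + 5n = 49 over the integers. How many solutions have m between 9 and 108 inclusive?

20

gcd(5, 3) = 1.
By Bézout, 3×(2) + 5×(-1) = 1.
Particular solution: (3, 8).
General solution: m = 3 + 5t, n = 8 - 3t for integer t.
9 ≤ 3 + 5t ≤ 108 gives t ∈ [2, 21], which is 20 values.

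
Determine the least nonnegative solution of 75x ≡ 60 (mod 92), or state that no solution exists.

gcd(92, 75) = 1.
1 divides 60, so solutions exist.
By Bézout, 75*(27) + 92*(-22) = 1.
So 75*(27) ≡ 1 (mod 92); multiply by 60: x ≡ 1620 (mod 92).
Smallest nonnegative: x = 1620 mod 92 = 56.

56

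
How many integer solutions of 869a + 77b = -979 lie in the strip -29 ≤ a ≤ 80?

16

gcd(869, 77) = 11.
By Bézout, 869·(-3) + 77·(34) = 11.
Particular solution: (1, -24).
General solution: a = 1 + 7t, b = -24 - 79t for integer t.
-29 ≤ 1 + 7t ≤ 80 gives t ∈ [-4, 11], which is 16 values.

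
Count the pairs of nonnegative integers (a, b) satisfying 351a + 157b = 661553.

12

gcd(351, 157) = 1.
By Bézout, 351·(17) + 157·(-38) = 1.
One solution: (20, 4169).
General: a = 20 + 157t, b = 4169 - 351t.
a ≥ 0 ⇒ t ≥ 0; b ≥ 0 ⇒ t ≤ 11. So t ∈ [0, 11]: 12 solutions.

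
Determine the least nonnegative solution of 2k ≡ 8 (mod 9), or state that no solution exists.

4

gcd(9, 2) = 1  (9 = 4·2 + 1, 2 = 2·1).
1 divides 8, so solutions exist.
Back-substituting, 2·(-4) + 9·(1) = 1.
So 2·(-4) ≡ 1 (mod 9); multiply by 8: k ≡ -32 (mod 9).
Smallest nonnegative: k = -32 mod 9 = 4.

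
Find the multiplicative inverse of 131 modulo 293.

85

gcd(293, 131) = 1  (293 = 2*131 + 31, 131 = 4*31 + 7, 31 = 4*7 + 3, 7 = 2*3 + 1, 3 = 3*1).
Back-substituting, 131*(85) + 293*(-38) = 1.
So 131*85 ≡ 1 (mod 293), and 85 mod 293 = 85.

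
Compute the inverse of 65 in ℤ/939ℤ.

809

gcd(939, 65) = 1.
By Bézout, 65·(-130) + 939·(9) = 1.
So 65·-130 ≡ 1 (mod 939), and -130 mod 939 = 809.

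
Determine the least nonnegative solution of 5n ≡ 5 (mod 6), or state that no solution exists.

gcd(6, 5):
  6 = 1·5 + 1
  5 = 5·1
so gcd(6, 5) = 1.
1 divides 5, so solutions exist.
Back-substitute for Bézout coefficients:
  1 = 6 - 1·5
  ... = 5·(-1) + 6·(1)
So 5·(-1) ≡ 1 (mod 6); multiply by 5: n ≡ -5 (mod 6).
Smallest nonnegative: n = -5 mod 6 = 1.

1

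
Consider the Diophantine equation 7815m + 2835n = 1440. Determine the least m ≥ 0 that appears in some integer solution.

39

gcd(7815, 2835):
  7815 = 2·2835 + 2145
  2835 = 1·2145 + 690
  2145 = 3·690 + 75
  690 = 9·75 + 15
  75 = 5·15
so gcd(7815, 2835) = 15.
15 divides 1440, so solutions exist.
Back-substitute for Bézout coefficients:
  15 = 690 - 9·75
  ... = 7815·(-37) + 2835·(102)
Scale by 1440/15 = 96: (m₀, n₀) = (-3552, 9792).
General solution: m = -3552 + 189t, n = 9792 - 521t for integer t.
m ≥ 0: smallest is -3552 mod 189 = 39 (at t = 19), with n = -107.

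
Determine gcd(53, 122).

gcd(122, 53) = 1  (122 = 2·53 + 16, 53 = 3·16 + 5, 16 = 3·5 + 1, 5 = 5·1).

1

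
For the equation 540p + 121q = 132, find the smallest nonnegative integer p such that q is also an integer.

11

gcd(540, 121):
  540 = 4·121 + 56
  121 = 2·56 + 9
  56 = 6·9 + 2
  9 = 4·2 + 1
  2 = 2·1
so gcd(540, 121) = 1.
1 divides 132, so solutions exist.
Back-substitute for Bézout coefficients:
  1 = 9 - 4·2
  ... = 540·(-54) + 121·(241)
Scale by 132/1 = 132: (p₀, q₀) = (-7128, 31812).
General solution: p = -7128 + 121t, q = 31812 - 540t for integer t.
p ≥ 0: smallest is -7128 mod 121 = 11 (at t = 59), with q = -48.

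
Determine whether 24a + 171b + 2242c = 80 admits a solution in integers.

gcd(171, 24):
  171 = 7*24 + 3
  24 = 8*3
so gcd(171, 24) = 3.
gcd(3, 2242) = 1.
1 divides 80, so integer solutions exist.

yes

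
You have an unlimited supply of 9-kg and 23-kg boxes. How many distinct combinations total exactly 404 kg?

Need nonnegative integers with 9j + 23k = 404.
gcd(9, 23) = 1, and 9·(-5) + 23·(2) = 1.
So (j₀, k₀) = (-2020, 808); general j = -2020 + 23t, k = 808 - 9t.
j ≥ 0 ⇒ t ≥ 88; k ≥ 0 ⇒ t ≤ 89. That's 2 values of t.

2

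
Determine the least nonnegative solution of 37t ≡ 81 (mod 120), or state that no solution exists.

gcd(120, 37) = 1.
1 divides 81, so solutions exist.
By Bézout, 37×(13) + 120×(-4) = 1.
So 37×(13) ≡ 1 (mod 120); multiply by 81: t ≡ 1053 (mod 120).
Smallest nonnegative: t = 1053 mod 120 = 93.

93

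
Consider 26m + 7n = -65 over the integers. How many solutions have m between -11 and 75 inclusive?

12

gcd(26, 7) = 1  (26 = 3·7 + 5, 7 = 1·5 + 2, 5 = 2·2 + 1, 2 = 2·1).
Back-substituting, 26·(3) + 7·(-11) = 1.
Scale by -65: particular solution (-195, 715); reduce m mod 7: (1, -13).
General solution: m = 1 + 7t, n = -13 - 26t for integer t.
-11 ≤ 1 + 7t ≤ 75 gives t ∈ [-1, 10], which is 12 values.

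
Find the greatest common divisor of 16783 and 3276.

gcd(16783, 3276) = 13  (16783 = 5×3276 + 403, 3276 = 8×403 + 52, 403 = 7×52 + 39, 52 = 1×39 + 13, 39 = 3×13).

13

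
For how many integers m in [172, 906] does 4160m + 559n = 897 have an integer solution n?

gcd(4160, 559) = 13.
By Bézout, 4160·(-9) + 559·(67) = 13.
Particular solution: (24, -177).
General solution: m = 24 + 43t, n = -177 - 320t for integer t.
172 ≤ 24 + 43t ≤ 906 gives t ∈ [4, 20], which is 17 values.

17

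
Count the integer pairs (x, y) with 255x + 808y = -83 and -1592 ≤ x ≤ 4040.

7

gcd(808, 255) = 1.
By Bézout, 255*(263) + 808*(-83) = 1.
Particular solution: (795, -251).
General solution: x = 795 + 808t, y = -251 - 255t for integer t.
-1592 ≤ 795 + 808t ≤ 4040 gives t ∈ [-2, 4], which is 7 values.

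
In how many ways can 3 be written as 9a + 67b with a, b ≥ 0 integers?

gcd(67, 9) = 1  (67 = 7*9 + 4, 9 = 2*4 + 1, 4 = 4*1).
Back-substituting, 9*(15) + 67*(-2) = 1.
Scale by 3: one solution is (45, -6). Reduce a mod 67: (45, -6).
General: a = 45 + 67t, b = -6 - 9t.
a ≥ 0 ⇒ t ≥ 0; b ≥ 0 ⇒ t ≤ -1. So t ∈ [0, -1]: 0 solutions.

0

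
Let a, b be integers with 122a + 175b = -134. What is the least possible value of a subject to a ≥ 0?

gcd(175, 122):
  175 = 1*122 + 53
  122 = 2*53 + 16
  53 = 3*16 + 5
  16 = 3*5 + 1
  5 = 5*1
so gcd(175, 122) = 1.
1 divides -134, so solutions exist.
Back-substitute for Bézout coefficients:
  1 = 16 - 3*5
  ... = 122*(33) + 175*(-23)
Scale by -134/1 = -134: (a₀, b₀) = (-4422, 3082).
General solution: a = -4422 + 175t, b = 3082 - 122t for integer t.
a ≥ 0: smallest is -4422 mod 175 = 128 (at t = 26), with b = -90.

128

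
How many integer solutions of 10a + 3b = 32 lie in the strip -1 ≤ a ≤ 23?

9

gcd(10, 3) = 1.
By Bézout, 10×(1) + 3×(-3) = 1.
Particular solution: (2, 4).
General solution: a = 2 + 3t, b = 4 - 10t for integer t.
-1 ≤ 2 + 3t ≤ 23 gives t ∈ [-1, 7], which is 9 values.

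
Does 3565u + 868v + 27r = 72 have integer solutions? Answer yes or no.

yes

gcd(3565, 868) = 31.
gcd(31, 27) = 1.
1 divides 72, so integer solutions exist.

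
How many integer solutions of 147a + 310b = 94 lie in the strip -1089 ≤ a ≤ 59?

4

gcd(310, 147) = 1  (310 = 2×147 + 16, 147 = 9×16 + 3, 16 = 5×3 + 1, 3 = 3×1).
Back-substituting, 147×(-97) + 310×(46) = 1.
Scale by 94: particular solution (-9118, 4324); reduce a mod 310: (182, -86).
General solution: a = 182 + 310t, b = -86 - 147t for integer t.
-1089 ≤ 182 + 310t ≤ 59 gives t ∈ [-4, -1], which is 4 values.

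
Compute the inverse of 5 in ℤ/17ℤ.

gcd(17, 5) = 1.
By Bézout, 5*(7) + 17*(-2) = 1.
So 5*7 ≡ 1 (mod 17), and 7 mod 17 = 7.

7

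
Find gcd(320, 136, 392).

gcd(320, 136) = 8.
gcd(8, 392) = 8.

8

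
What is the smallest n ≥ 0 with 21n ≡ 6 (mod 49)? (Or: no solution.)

gcd(49, 21):
  49 = 2*21 + 7
  21 = 3*7
so gcd(49, 21) = 7.
7 does not divide 6, so the congruence has no solution.

no solution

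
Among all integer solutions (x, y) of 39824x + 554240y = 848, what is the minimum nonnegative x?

1517

gcd(554240, 39824) = 16.
16 divides 848, so solutions exist.
By Bézout, 39824×(-16311) + 554240×(1172) = 16.
Scale by 848/16 = 53: (x₀, y₀) = (-864483, 62116).
General solution: x = -864483 + 34640t, y = 62116 - 2489t for integer t.
x ≥ 0: smallest is -864483 mod 34640 = 1517 (at t = 25), with y = -109.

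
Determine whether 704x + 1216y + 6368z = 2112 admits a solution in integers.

gcd(1216, 704) = 64  (1216 = 1×704 + 512, 704 = 1×512 + 192, 512 = 2×192 + 128, 192 = 1×128 + 64, 128 = 2×64).
gcd(64, 6368) = 32.
32 divides 2112, so integer solutions exist.

yes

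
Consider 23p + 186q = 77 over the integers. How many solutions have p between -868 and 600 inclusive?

gcd(186, 23) = 1  (186 = 8·23 + 2, 23 = 11·2 + 1, 2 = 2·1).
Back-substituting, 23·(89) + 186·(-11) = 1.
Scale by 77: particular solution (6853, -847); reduce p mod 186: (157, -19).
General solution: p = 157 + 186t, q = -19 - 23t for integer t.
-868 ≤ 157 + 186t ≤ 600 gives t ∈ [-5, 2], which is 8 values.

8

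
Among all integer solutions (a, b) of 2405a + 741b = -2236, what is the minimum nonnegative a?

gcd(2405, 741) = 13.
13 divides -2236, so solutions exist.
By Bézout, 2405*(-4) + 741*(13) = 13.
Scale by -2236/13 = -172: (a₀, b₀) = (688, -2236).
General solution: a = 688 + 57t, b = -2236 - 185t for integer t.
a ≥ 0: smallest is 688 mod 57 = 4 (at t = -12), with b = -16.

4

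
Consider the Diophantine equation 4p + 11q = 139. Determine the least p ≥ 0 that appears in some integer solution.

10

gcd(11, 4) = 1.
1 divides 139, so solutions exist.
By Bézout, 4×(3) + 11×(-1) = 1.
Scale by 139/1 = 139: (p₀, q₀) = (417, -139).
General solution: p = 417 + 11t, q = -139 - 4t for integer t.
p ≥ 0: smallest is 417 mod 11 = 10 (at t = -37), with q = 9.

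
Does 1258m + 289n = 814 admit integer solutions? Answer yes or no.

no

gcd(1258, 289):
  1258 = 4·289 + 102
  289 = 2·102 + 85
  102 = 1·85 + 17
  85 = 5·17
so gcd(1258, 289) = 17.
17 does not divide 814 (remainder 15), so no integer solutions.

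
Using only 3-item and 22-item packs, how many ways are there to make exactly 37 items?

1

Need nonnegative integers with 3j + 22k = 37.
gcd(3, 22) = 1, and 3·(-7) + 22·(1) = 1.
So (j₀, k₀) = (-259, 37); general j = -259 + 22t, k = 37 - 3t.
j ≥ 0 ⇒ t ≥ 12; k ≥ 0 ⇒ t ≤ 12. That's 1 value of t.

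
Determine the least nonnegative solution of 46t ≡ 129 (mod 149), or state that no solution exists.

gcd(149, 46) = 1.
1 divides 129, so solutions exist.
By Bézout, 46*(-68) + 149*(21) = 1.
So 46*(-68) ≡ 1 (mod 149); multiply by 129: t ≡ -8772 (mod 149).
Smallest nonnegative: t = -8772 mod 149 = 19.

19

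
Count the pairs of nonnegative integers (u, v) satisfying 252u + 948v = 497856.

gcd(948, 252) = 12.
By Bézout, 252×(-15) + 948×(4) = 12.
One solution: (42, 514).
General: u = 42 + 79t, v = 514 - 21t.
u ≥ 0 ⇒ t ≥ 0; v ≥ 0 ⇒ t ≤ 24. So t ∈ [0, 24]: 25 solutions.

25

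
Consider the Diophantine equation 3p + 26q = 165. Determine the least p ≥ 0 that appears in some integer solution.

gcd(26, 3):
  26 = 8*3 + 2
  3 = 1*2 + 1
  2 = 2*1
so gcd(26, 3) = 1.
1 divides 165, so solutions exist.
Back-substitute for Bézout coefficients:
  1 = 3 - 1*2
  ... = 3*(9) + 26*(-1)
Scale by 165/1 = 165: (p₀, q₀) = (1485, -165).
General solution: p = 1485 + 26t, q = -165 - 3t for integer t.
p ≥ 0: smallest is 1485 mod 26 = 3 (at t = -57), with q = 6.

3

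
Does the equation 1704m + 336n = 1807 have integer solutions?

gcd(1704, 336) = 24  (1704 = 5·336 + 24, 336 = 14·24).
24 does not divide 1807 (remainder 7), so no integer solutions.

no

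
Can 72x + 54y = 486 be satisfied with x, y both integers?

yes

gcd(72, 54) = 18.
18 divides 486, so integer solutions exist.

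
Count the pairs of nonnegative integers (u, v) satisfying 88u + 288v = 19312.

6

gcd(288, 88):
  288 = 3*88 + 24
  88 = 3*24 + 16
  24 = 1*16 + 8
  16 = 2*8
so gcd(288, 88) = 8.
Back-substitute for Bézout coefficients:
  8 = 24 - 1*16
  ... = 88*(-13) + 288*(4)
Scale by 2414: one solution is (-31382, 9656). Reduce u mod 36: (10, 64).
General: u = 10 + 36t, v = 64 - 11t.
u ≥ 0 ⇒ t ≥ 0; v ≥ 0 ⇒ t ≤ 5. So t ∈ [0, 5]: 6 solutions.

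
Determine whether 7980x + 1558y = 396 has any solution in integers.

gcd(7980, 1558) = 38  (7980 = 5×1558 + 190, 1558 = 8×190 + 38, 190 = 5×38).
38 does not divide 396 (remainder 16), so no integer solutions.

no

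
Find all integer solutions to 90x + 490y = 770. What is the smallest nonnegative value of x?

gcd(490, 90):
  490 = 5·90 + 40
  90 = 2·40 + 10
  40 = 4·10
so gcd(490, 90) = 10.
10 divides 770, so solutions exist.
Back-substitute for Bézout coefficients:
  10 = 90 - 2·40
  ... = 90·(11) + 490·(-2)
Scale by 770/10 = 77: (x₀, y₀) = (847, -154).
General solution: x = 847 + 49t, y = -154 - 9t for integer t.
x ≥ 0: smallest is 847 mod 49 = 14 (at t = -17), with y = -1.

14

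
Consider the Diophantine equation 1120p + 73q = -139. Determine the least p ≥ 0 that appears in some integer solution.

gcd(1120, 73):
  1120 = 15×73 + 25
  73 = 2×25 + 23
  25 = 1×23 + 2
  23 = 11×2 + 1
  2 = 2×1
so gcd(1120, 73) = 1.
1 divides -139, so solutions exist.
Back-substitute for Bézout coefficients:
  1 = 23 - 11×2
  ... = 1120×(-35) + 73×(537)
Scale by -139/1 = -139: (p₀, q₀) = (4865, -74643).
General solution: p = 4865 + 73t, q = -74643 - 1120t for integer t.
p ≥ 0: smallest is 4865 mod 73 = 47 (at t = -66), with q = -723.

47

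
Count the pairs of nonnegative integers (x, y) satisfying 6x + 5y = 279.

9

gcd(6, 5) = 1  (6 = 1×5 + 1, 5 = 5×1).
Back-substituting, 6×(1) + 5×(-1) = 1.
Scale by 279: one solution is (279, -279). Reduce x mod 5: (4, 51).
General: x = 4 + 5t, y = 51 - 6t.
x ≥ 0 ⇒ t ≥ 0; y ≥ 0 ⇒ t ≤ 8. So t ∈ [0, 8]: 9 solutions.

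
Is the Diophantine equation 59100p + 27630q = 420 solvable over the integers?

yes

gcd(59100, 27630) = 30  (59100 = 2*27630 + 3840, 27630 = 7*3840 + 750, 3840 = 5*750 + 90, 750 = 8*90 + 30, 90 = 3*30).
30 divides 420, so integer solutions exist.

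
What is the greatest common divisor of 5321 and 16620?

gcd(16620, 5321):
  16620 = 3·5321 + 657
  5321 = 8·657 + 65
  657 = 10·65 + 7
  65 = 9·7 + 2
  7 = 3·2 + 1
  2 = 2·1
so gcd(16620, 5321) = 1.

1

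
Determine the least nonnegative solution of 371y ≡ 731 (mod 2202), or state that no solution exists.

gcd(2202, 371) = 1.
1 divides 731, so solutions exist.
By Bézout, 371*(-1009) + 2202*(170) = 1.
So 371*(-1009) ≡ 1 (mod 2202); multiply by 731: y ≡ -737579 (mod 2202).
Smallest nonnegative: y = -737579 mod 2202 = 91.

91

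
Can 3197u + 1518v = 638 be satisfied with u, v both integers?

gcd(3197, 1518) = 23  (3197 = 2·1518 + 161, 1518 = 9·161 + 69, 161 = 2·69 + 23, 69 = 3·23).
23 does not divide 638 (remainder 17), so no integer solutions.

no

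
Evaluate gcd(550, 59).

1

gcd(550, 59):
  550 = 9·59 + 19
  59 = 3·19 + 2
  19 = 9·2 + 1
  2 = 2·1
so gcd(550, 59) = 1.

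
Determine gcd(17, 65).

1

gcd(65, 17):
  65 = 3·17 + 14
  17 = 1·14 + 3
  14 = 4·3 + 2
  3 = 1·2 + 1
  2 = 2·1
so gcd(65, 17) = 1.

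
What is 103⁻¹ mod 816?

gcd(816, 103) = 1  (816 = 7·103 + 95, 103 = 1·95 + 8, 95 = 11·8 + 7, 8 = 1·7 + 1, 7 = 7·1).
Back-substituting, 103·(103) + 816·(-13) = 1.
So 103·103 ≡ 1 (mod 816), and 103 mod 816 = 103.

103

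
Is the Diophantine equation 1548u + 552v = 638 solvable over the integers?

no

gcd(1548, 552) = 12.
12 does not divide 638 (remainder 2), so no integer solutions.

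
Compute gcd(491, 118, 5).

gcd(491, 118) = 1.
gcd(1, 5) = 1.

1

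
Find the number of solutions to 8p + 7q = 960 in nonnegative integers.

18

gcd(8, 7):
  8 = 1×7 + 1
  7 = 7×1
so gcd(8, 7) = 1.
Back-substitute for Bézout coefficients:
  1 = 8 - 1×7
  ... = 8×(1) + 7×(-1)
Scale by 960: one solution is (960, -960). Reduce p mod 7: (1, 136).
General: p = 1 + 7t, q = 136 - 8t.
p ≥ 0 ⇒ t ≥ 0; q ≥ 0 ⇒ t ≤ 17. So t ∈ [0, 17]: 18 solutions.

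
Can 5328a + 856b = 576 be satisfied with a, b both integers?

yes

gcd(5328, 856) = 8.
8 divides 576, so integer solutions exist.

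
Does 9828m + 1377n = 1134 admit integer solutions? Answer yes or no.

yes

gcd(9828, 1377) = 27  (9828 = 7*1377 + 189, 1377 = 7*189 + 54, 189 = 3*54 + 27, 54 = 2*27).
27 divides 1134, so integer solutions exist.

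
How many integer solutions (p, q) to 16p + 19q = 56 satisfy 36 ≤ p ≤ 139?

5

gcd(19, 16) = 1.
By Bézout, 16·(6) + 19·(-5) = 1.
Particular solution: (13, -8).
General solution: p = 13 + 19t, q = -8 - 16t for integer t.
36 ≤ 13 + 19t ≤ 139 gives t ∈ [2, 6], which is 5 values.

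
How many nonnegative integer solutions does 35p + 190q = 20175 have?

16

gcd(190, 35) = 5  (190 = 5×35 + 15, 35 = 2×15 + 5, 15 = 3×5).
Back-substituting, 35×(11) + 190×(-2) = 5.
Scale by 4035: one solution is (44385, -8070). Reduce p mod 38: (1, 106).
General: p = 1 + 38t, q = 106 - 7t.
p ≥ 0 ⇒ t ≥ 0; q ≥ 0 ⇒ t ≤ 15. So t ∈ [0, 15]: 16 solutions.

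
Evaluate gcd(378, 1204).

14

gcd(1204, 378):
  1204 = 3·378 + 70
  378 = 5·70 + 28
  70 = 2·28 + 14
  28 = 2·14
so gcd(1204, 378) = 14.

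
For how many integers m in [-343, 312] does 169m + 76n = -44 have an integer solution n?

gcd(169, 76) = 1.
By Bézout, 169·(9) + 76·(-20) = 1.
Particular solution: (60, -134).
General solution: m = 60 + 76t, n = -134 - 169t for integer t.
-343 ≤ 60 + 76t ≤ 312 gives t ∈ [-5, 3], which is 9 values.

9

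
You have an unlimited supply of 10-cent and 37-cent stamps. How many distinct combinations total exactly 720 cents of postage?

Need nonnegative integers with 10j + 37k = 720.
gcd(10, 37) = 1, and 10·(-11) + 37·(3) = 1.
So (j₀, k₀) = (-7920, 2160); general j = -7920 + 37t, k = 2160 - 10t.
j ≥ 0 ⇒ t ≥ 215; k ≥ 0 ⇒ t ≤ 216. That's 2 values of t.

2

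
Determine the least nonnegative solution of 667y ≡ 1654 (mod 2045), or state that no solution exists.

gcd(2045, 667) = 1  (2045 = 3·667 + 44, 667 = 15·44 + 7, 44 = 6·7 + 2, 7 = 3·2 + 1, 2 = 2·1).
1 divides 1654, so solutions exist.
Back-substituting, 667·(883) + 2045·(-288) = 1.
So 667·(883) ≡ 1 (mod 2045); multiply by 1654: y ≡ 1460482 (mod 2045).
Smallest nonnegative: y = 1460482 mod 2045 = 352.

352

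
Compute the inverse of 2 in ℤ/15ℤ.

gcd(15, 2) = 1  (15 = 7×2 + 1, 2 = 2×1).
Back-substituting, 2×(-7) + 15×(1) = 1.
So 2×-7 ≡ 1 (mod 15), and -7 mod 15 = 8.

8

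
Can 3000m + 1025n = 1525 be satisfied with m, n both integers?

yes

gcd(3000, 1025) = 25  (3000 = 2×1025 + 950, 1025 = 1×950 + 75, 950 = 12×75 + 50, 75 = 1×50 + 25, 50 = 2×25).
25 divides 1525, so integer solutions exist.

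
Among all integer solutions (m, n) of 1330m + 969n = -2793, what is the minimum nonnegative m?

gcd(1330, 969) = 19.
19 divides -2793, so solutions exist.
By Bézout, 1330*(-8) + 969*(11) = 19.
Scale by -2793/19 = -147: (m₀, n₀) = (1176, -1617).
General solution: m = 1176 + 51t, n = -1617 - 70t for integer t.
m ≥ 0: smallest is 1176 mod 51 = 3 (at t = -23), with n = -7.

3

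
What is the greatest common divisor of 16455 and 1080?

gcd(16455, 1080):
  16455 = 15·1080 + 255
  1080 = 4·255 + 60
  255 = 4·60 + 15
  60 = 4·15
so gcd(16455, 1080) = 15.

15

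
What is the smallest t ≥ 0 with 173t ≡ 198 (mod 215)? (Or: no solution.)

gcd(215, 173):
  215 = 1*173 + 42
  173 = 4*42 + 5
  42 = 8*5 + 2
  5 = 2*2 + 1
  2 = 2*1
so gcd(215, 173) = 1.
1 divides 198, so solutions exist.
Back-substitute for Bézout coefficients:
  1 = 5 - 2*2
  ... = 173*(87) + 215*(-70)
So 173*(87) ≡ 1 (mod 215); multiply by 198: t ≡ 17226 (mod 215).
Smallest nonnegative: t = 17226 mod 215 = 26.

26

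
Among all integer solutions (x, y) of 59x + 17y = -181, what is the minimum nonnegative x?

gcd(59, 17):
  59 = 3*17 + 8
  17 = 2*8 + 1
  8 = 8*1
so gcd(59, 17) = 1.
1 divides -181, so solutions exist.
Back-substitute for Bézout coefficients:
  1 = 17 - 2*8
  ... = 59*(-2) + 17*(7)
Scale by -181/1 = -181: (x₀, y₀) = (362, -1267).
General solution: x = 362 + 17t, y = -1267 - 59t for integer t.
x ≥ 0: smallest is 362 mod 17 = 5 (at t = -21), with y = -28.

5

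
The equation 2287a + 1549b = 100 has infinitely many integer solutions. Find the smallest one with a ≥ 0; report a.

gcd(2287, 1549) = 1.
1 divides 100, so solutions exist.
By Bézout, 2287*(-191) + 1549*(282) = 1.
Scale by 100/1 = 100: (a₀, b₀) = (-19100, 28200).
General solution: a = -19100 + 1549t, b = 28200 - 2287t for integer t.
a ≥ 0: smallest is -19100 mod 1549 = 1037 (at t = 13), with b = -1531.

1037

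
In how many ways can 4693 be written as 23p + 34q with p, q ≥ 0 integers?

gcd(34, 23) = 1.
By Bézout, 23×(3) + 34×(-2) = 1.
One solution: (3, 136).
General: p = 3 + 34t, q = 136 - 23t.
p ≥ 0 ⇒ t ≥ 0; q ≥ 0 ⇒ t ≤ 5. So t ∈ [0, 5]: 6 solutions.

6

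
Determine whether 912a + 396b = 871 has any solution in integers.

gcd(912, 396) = 12  (912 = 2*396 + 120, 396 = 3*120 + 36, 120 = 3*36 + 12, 36 = 3*12).
12 does not divide 871 (remainder 7), so no integer solutions.

no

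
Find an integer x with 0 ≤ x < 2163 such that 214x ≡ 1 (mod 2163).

940

gcd(2163, 214):
  2163 = 10×214 + 23
  214 = 9×23 + 7
  23 = 3×7 + 2
  7 = 3×2 + 1
  2 = 2×1
so gcd(2163, 214) = 1.
Back-substitute for Bézout coefficients:
  1 = 7 - 3×2
  ... = 214×(940) + 2163×(-93)
So 214×940 ≡ 1 (mod 2163), and 940 mod 2163 = 940.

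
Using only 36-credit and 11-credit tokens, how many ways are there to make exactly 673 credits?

1

Need nonnegative integers with 36j + 11k = 673.
gcd(36, 11) = 1, and 36·(4) + 11·(-13) = 1.
So (j₀, k₀) = (2692, -8749); general j = 2692 + 11t, k = -8749 - 36t.
j ≥ 0 ⇒ t ≥ -244; k ≥ 0 ⇒ t ≤ -244. That's 1 value of t.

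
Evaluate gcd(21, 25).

1

gcd(25, 21):
  25 = 1*21 + 4
  21 = 5*4 + 1
  4 = 4*1
so gcd(25, 21) = 1.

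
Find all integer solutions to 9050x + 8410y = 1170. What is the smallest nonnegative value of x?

gcd(9050, 8410) = 10  (9050 = 1*8410 + 640, 8410 = 13*640 + 90, 640 = 7*90 + 10, 90 = 9*10).
10 divides 1170, so solutions exist.
Back-substituting, 9050*(92) + 8410*(-99) = 10.
Scale by 1170/10 = 117: (x₀, y₀) = (10764, -11583).
General solution: x = 10764 + 841t, y = -11583 - 905t for integer t.
x ≥ 0: smallest is 10764 mod 841 = 672 (at t = -12), with y = -723.

672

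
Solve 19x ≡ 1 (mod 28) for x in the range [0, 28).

gcd(28, 19) = 1.
By Bézout, 19*(3) + 28*(-2) = 1.
So 19*3 ≡ 1 (mod 28), and 3 mod 28 = 3.

3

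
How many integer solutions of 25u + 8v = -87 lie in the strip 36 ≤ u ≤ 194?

gcd(25, 8) = 1.
By Bézout, 25·(1) + 8·(-3) = 1.
Particular solution: (1, -14).
General solution: u = 1 + 8t, v = -14 - 25t for integer t.
36 ≤ 1 + 8t ≤ 194 gives t ∈ [5, 24], which is 20 values.

20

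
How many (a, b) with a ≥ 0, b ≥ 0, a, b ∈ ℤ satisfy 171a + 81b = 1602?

1

gcd(171, 81) = 9.
By Bézout, 171*(1) + 81*(-2) = 9.
One solution: (7, 5).
General: a = 7 + 9t, b = 5 - 19t.
a ≥ 0 ⇒ t ≥ 0; b ≥ 0 ⇒ t ≤ 0. So t ∈ [0, 0]: 1 solution.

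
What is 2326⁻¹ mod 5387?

4185

gcd(5387, 2326) = 1.
By Bézout, 2326·(-1202) + 5387·(519) = 1.
So 2326·-1202 ≡ 1 (mod 5387), and -1202 mod 5387 = 4185.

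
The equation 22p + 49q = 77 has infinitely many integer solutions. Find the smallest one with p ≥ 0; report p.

28

gcd(49, 22) = 1.
1 divides 77, so solutions exist.
By Bézout, 22*(-20) + 49*(9) = 1.
Scale by 77/1 = 77: (p₀, q₀) = (-1540, 693).
General solution: p = -1540 + 49t, q = 693 - 22t for integer t.
p ≥ 0: smallest is -1540 mod 49 = 28 (at t = 32), with q = -11.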